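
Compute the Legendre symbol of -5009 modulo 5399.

(-5009 / 5399)
  = (390 / 5399)    [-5009 ≡ 390 mod 5399]
  = (195 / 5399)    [5399 ≡ 7 mod 8 ⇒ (2 / 5399) = +1]
  = -(5399 / 195)    [QR: both ≡ 3 mod 4, sign flips]
  = -(134 / 195)    [5399 ≡ 134 mod 195]
  = (67 / 195)    [195 ≡ 3 mod 8 ⇒ (2 / 195) = -1]
  = -(195 / 67)    [QR: both ≡ 3 mod 4, sign flips]
  = -(61 / 67)    [195 ≡ 61 mod 67]
  = -(67 / 61)    [QR: 61 ≡ 1 mod 4, sign kept]
  = -(6 / 61)    [67 ≡ 6 mod 61]
  = (3 / 61)    [61 ≡ 5 mod 8 ⇒ (2 / 61) = -1]
  = (61 / 3)    [QR: 61 ≡ 1 mod 4, sign kept]
  = (1 / 3)    [61 ≡ 1 mod 3]
  = 1    [(1 / 3) = 1]

1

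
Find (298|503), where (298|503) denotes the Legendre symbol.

-1

(298|503)
  = (149|503)    [503 ≡ 7 mod 8 ⇒ (2|503) = +1]
  = (503|149)    [QR: 149 ≡ 1 mod 4, sign kept]
  = (56|149)    [503 ≡ 56 mod 149]
  = -(7|149)    [149 ≡ 5 mod 8 ⇒ (2|149)^3 = -1]
  = -(149|7)    [QR: 149 ≡ 1 mod 4, sign kept]
  = -(2|7)    [149 ≡ 2 mod 7]
  = -(1|7)    [7 ≡ 7 mod 8 ⇒ (2|7) = +1]
  = -1    [(1|7) = 1]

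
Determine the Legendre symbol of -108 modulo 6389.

Reduce the numerator: -108 ≡ 6281 (mod 6389), so (-108/6389) = (6281/6389).
6281 ≡ 1 (mod 4), so quadratic reciprocity gives (6281/6389) = (6389/6281). Reduce: 6389 ≡ 108 (mod 6281). Now have (108/6281).
Factor out 2: 108 = 2^2·27. Since 6281 ≡ 1 (mod 8), (2/6281) = +1, and (2/6281)^2 = +1. Now have (27/6281).
6281 ≡ 1 (mod 4), so quadratic reciprocity gives (27/6281) = (6281/27). Reduce: 6281 ≡ 17 (mod 27). Now have (17/27).
17 ≡ 1 (mod 4), so quadratic reciprocity gives (17/27) = (27/17). Reduce: 27 ≡ 10 (mod 17). Now have (10/17).
Factor out 2: 10 = 2·5. Since 17 ≡ 1 (mod 8), (2/17) = +1. Now have (5/17).
5 ≡ 1 (mod 4), so quadratic reciprocity gives (5/17) = (17/5). Reduce: 17 ≡ 2 (mod 5). Now have (2/5).
Factor out 2: 2 = 2. Since 5 ≡ 5 (mod 8), (2/5) = -1. Now have -(1/5).
(1/5) = 1. Collecting the sign factors: -1.

-1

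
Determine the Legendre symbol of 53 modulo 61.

-1

53 ≡ 1 (mod 4), so quadratic reciprocity gives (53 / 61) = (61 / 53). Reduce: 61 ≡ 8 (mod 53). Now have (8 / 53).
Factor out 2: 8 = 2^3. Since 53 ≡ 5 (mod 8), (2 / 53) = -1, and (2 / 53)^3 = -1. Now have -(1 / 53).
(1 / 53) = 1. Collecting the sign factors: -1.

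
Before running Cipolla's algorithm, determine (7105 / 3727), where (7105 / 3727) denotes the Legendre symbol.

Reduce the numerator: 7105 ≡ 3378 (mod 3727), so (7105 / 3727) = (3378 / 3727).
Factor out 2: 3378 = 2·1689. Since 3727 ≡ 7 (mod 8), (2 / 3727) = +1. Now have (1689 / 3727).
1689 ≡ 1 (mod 4), so quadratic reciprocity gives (1689 / 3727) = (3727 / 1689). Reduce: 3727 ≡ 349 (mod 1689). Now have (349 / 1689).
349 ≡ 1 (mod 4), so quadratic reciprocity gives (349 / 1689) = (1689 / 349). Reduce: 1689 ≡ 293 (mod 349). Now have (293 / 349).
293 ≡ 1 (mod 4), so quadratic reciprocity gives (293 / 349) = (349 / 293). Reduce: 349 ≡ 56 (mod 293). Now have (56 / 293).
Factor out 2: 56 = 2^3·7. Since 293 ≡ 5 (mod 8), (2 / 293) = -1, and (2 / 293)^3 = -1. Now have -(7 / 293).
293 ≡ 1 (mod 4), so quadratic reciprocity gives (7 / 293) = (293 / 7). Reduce: 293 ≡ 6 (mod 7). Now have -(6 / 7).
Factor out 2: 6 = 2·3. Since 7 ≡ 7 (mod 8), (2 / 7) = +1. Now have -(3 / 7).
Both 3 ≡ 3 and 7 ≡ 3 (mod 4), so reciprocity gives (3 / 7) = -(7 / 3). Reduce: 7 ≡ 1 (mod 3). Now have (1 / 3).
(1 / 3) = 1. Collecting the sign factors: 1.

1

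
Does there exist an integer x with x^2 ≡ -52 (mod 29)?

(-52|29)
  = (6|29)    [-52 ≡ 6 mod 29]
  = -(3|29)    [29 ≡ 5 mod 8 ⇒ (2|29) = -1]
  = -(29|3)    [QR: 29 ≡ 1 mod 4, sign kept]
  = -(2|3)    [29 ≡ 2 mod 3]
  = (1|3)    [3 ≡ 3 mod 8 ⇒ (2|3) = -1]
  = 1    [(1|3) = 1]
(-52|29) = 1, and 29 is prime, so -52 is a quadratic residue mod 29.

yes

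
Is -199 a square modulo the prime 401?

no

(-199/401)
  = (199/401)    [401 ≡ 1 mod 4 ⇒ (-1/401) = +1]
  = (401/199)    [QR: 401 ≡ 1 mod 4, sign kept]
  = (3/199)    [401 ≡ 3 mod 199]
  = -(199/3)    [QR: both ≡ 3 mod 4, sign flips]
  = -(1/3)    [199 ≡ 1 mod 3]
  = -1    [(1/3) = 1]
The Legendre symbol is -1, so x^2 ≡ -199 (mod 401) has no solution.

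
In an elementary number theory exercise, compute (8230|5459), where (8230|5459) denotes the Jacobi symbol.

Reduce the numerator: 8230 ≡ 2771 (mod 5459), so (8230|5459) = (2771|5459).
Both 2771 ≡ 3 and 5459 ≡ 3 (mod 4), so reciprocity gives (2771|5459) = -(5459|2771). Reduce: 5459 ≡ 2688 (mod 2771). Now have -(2688|2771).
Factor out 2: 2688 = 2^7·21. Since 2771 ≡ 3 (mod 8), (2|2771) = -1, and (2|2771)^7 = -1. Now have (21|2771).
21 ≡ 1 (mod 4), so quadratic reciprocity gives (21|2771) = (2771|21). Reduce: 2771 ≡ 20 (mod 21). Now have (20|21).
Factor out 2: 20 = 2^2·5. Since 21 ≡ 5 (mod 8), (2|21) = -1, and (2|21)^2 = +1. Now have (5|21).
5 ≡ 1 (mod 4), so quadratic reciprocity gives (5|21) = (21|5). Reduce: 21 ≡ 1 (mod 5). Now have (1|5).
(1|5) = 1. Collecting the sign factors: 1.

1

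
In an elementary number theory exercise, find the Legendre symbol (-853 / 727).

(-853 / 727)
  = (601 / 727)    [-853 ≡ 601 mod 727]
  = (727 / 601)    [QR: 601 ≡ 1 mod 4, sign kept]
  = (126 / 601)    [727 ≡ 126 mod 601]
  = (63 / 601)    [601 ≡ 1 mod 8 ⇒ (2 / 601) = +1]
  = (601 / 63)    [QR: 601 ≡ 1 mod 4, sign kept]
  = (34 / 63)    [601 ≡ 34 mod 63]
  = (17 / 63)    [63 ≡ 7 mod 8 ⇒ (2 / 63) = +1]
  = (63 / 17)    [QR: 17 ≡ 1 mod 4, sign kept]
  = (12 / 17)    [63 ≡ 12 mod 17]
  = (3 / 17)    [17 ≡ 1 mod 8 ⇒ (2 / 17)^2 = +1]
  = (17 / 3)    [QR: 17 ≡ 1 mod 4, sign kept]
  = (2 / 3)    [17 ≡ 2 mod 3]
  = -(1 / 3)    [3 ≡ 3 mod 8 ⇒ (2 / 3) = -1]
  = -1    [(1 / 3) = 1]

-1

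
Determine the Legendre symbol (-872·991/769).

By multiplicativity, (-872·991/769) = (-872/769)·(991/769).
First factor (-872/769):
(-872/769)
  = (872/769)    [769 ≡ 1 mod 4 ⇒ (-1/769) = +1]
  = (103/769)    [872 ≡ 103 mod 769]
  = (769/103)    [QR: 769 ≡ 1 mod 4, sign kept]
  = (48/103)    [769 ≡ 48 mod 103]
  = (3/103)    [103 ≡ 7 mod 8 ⇒ (2/103)^4 = +1]
  = -(103/3)    [QR: both ≡ 3 mod 4, sign flips]
  = -(1/3)    [103 ≡ 1 mod 3]
  = -1    [(1/3) = 1]
Second factor (991/769):
(991/769)
  = (222/769)    [991 ≡ 222 mod 769]
  = (111/769)    [769 ≡ 1 mod 8 ⇒ (2/769) = +1]
  = (769/111)    [QR: 769 ≡ 1 mod 4, sign kept]
  = (103/111)    [769 ≡ 103 mod 111]
  = -(111/103)    [QR: both ≡ 3 mod 4, sign flips]
  = -(8/103)    [111 ≡ 8 mod 103]
  = -(1/103)    [103 ≡ 7 mod 8 ⇒ (2/103)^3 = +1]
  = -1    [(1/103) = 1]
Product: (-1)·(-1) = 1.

1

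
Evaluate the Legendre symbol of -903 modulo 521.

Reduce the numerator: -903 ≡ 139 (mod 521), so (-903/521) = (139/521).
521 ≡ 1 (mod 4), so quadratic reciprocity gives (139/521) = (521/139). Reduce: 521 ≡ 104 (mod 139). Now have (104/139).
Factor out 2: 104 = 2^3·13. Since 139 ≡ 3 (mod 8), (2/139) = -1, and (2/139)^3 = -1. Now have -(13/139).
13 ≡ 1 (mod 4), so quadratic reciprocity gives (13/139) = (139/13). Reduce: 139 ≡ 9 (mod 13). Now have -(9/13).
9 ≡ 1 (mod 4), so quadratic reciprocity gives (9/13) = (13/9). Reduce: 13 ≡ 4 (mod 9). Now have -(4/9).
Factor out 2: 4 = 2^2. Since 9 ≡ 1 (mod 8), (2/9) = +1, and (2/9)^2 = +1. Now have -(1/9).
(1/9) = 1. Collecting the sign factors: -1.

-1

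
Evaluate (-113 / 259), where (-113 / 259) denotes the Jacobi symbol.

Reduce the numerator: -113 ≡ 146 (mod 259), so (-113 / 259) = (146 / 259).
Factor out 2: 146 = 2·73. Since 259 ≡ 3 (mod 8), (2 / 259) = -1. Now have -(73 / 259).
73 ≡ 1 (mod 4), so quadratic reciprocity gives (73 / 259) = (259 / 73). Reduce: 259 ≡ 40 (mod 73). Now have -(40 / 73).
Factor out 2: 40 = 2^3·5. Since 73 ≡ 1 (mod 8), (2 / 73) = +1, and (2 / 73)^3 = +1. Now have -(5 / 73).
5 ≡ 1 (mod 4), so quadratic reciprocity gives (5 / 73) = (73 / 5). Reduce: 73 ≡ 3 (mod 5). Now have -(3 / 5).
5 ≡ 1 (mod 4), so quadratic reciprocity gives (3 / 5) = (5 / 3). Reduce: 5 ≡ 2 (mod 3). Now have -(2 / 3).
Factor out 2: 2 = 2. Since 3 ≡ 3 (mod 8), (2 / 3) = -1. Now have (1 / 3).
(1 / 3) = 1. Collecting the sign factors: 1.

1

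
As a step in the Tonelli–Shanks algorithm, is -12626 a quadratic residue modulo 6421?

no

(-12626/6421)
  = (12626/6421)    [6421 ≡ 1 mod 4 ⇒ (-1/6421) = +1]
  = (6205/6421)    [12626 ≡ 6205 mod 6421]
  = (6421/6205)    [QR: 6205 ≡ 1 mod 4, sign kept]
  = (216/6205)    [6421 ≡ 216 mod 6205]
  = -(27/6205)    [6205 ≡ 5 mod 8 ⇒ (2/6205)^3 = -1]
  = -(6205/27)    [QR: 6205 ≡ 1 mod 4, sign kept]
  = -(22/27)    [6205 ≡ 22 mod 27]
  = (11/27)    [27 ≡ 3 mod 8 ⇒ (2/27) = -1]
  = -(27/11)    [QR: both ≡ 3 mod 4, sign flips]
  = -(5/11)    [27 ≡ 5 mod 11]
  = -(11/5)    [QR: 5 ≡ 1 mod 4, sign kept]
  = -(1/5)    [11 ≡ 1 mod 5]
  = -1    [(1/5) = 1]
(-12626/6421) = -1, and 6421 is prime, so -12626 is not a quadratic residue mod 6421.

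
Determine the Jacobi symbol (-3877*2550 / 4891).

-1

By multiplicativity, (-3877·2550 / 4891) = (-3877 / 4891)·(2550 / 4891).
First factor (-3877 / 4891):
(-3877 / 4891)
  = (1014 / 4891)    [-3877 ≡ 1014 mod 4891]
  = -(507 / 4891)    [4891 ≡ 3 mod 8 ⇒ (2 / 4891) = -1]
  = (4891 / 507)    [QR: both ≡ 3 mod 4, sign flips]
  = (328 / 507)    [4891 ≡ 328 mod 507]
  = -(41 / 507)    [507 ≡ 3 mod 8 ⇒ (2 / 507)^3 = -1]
  = -(507 / 41)    [QR: 41 ≡ 1 mod 4, sign kept]
  = -(15 / 41)    [507 ≡ 15 mod 41]
  = -(41 / 15)    [QR: 41 ≡ 1 mod 4, sign kept]
  = -(11 / 15)    [41 ≡ 11 mod 15]
  = (15 / 11)    [QR: both ≡ 3 mod 4, sign flips]
  = (4 / 11)    [15 ≡ 4 mod 11]
  = (1 / 11)    [11 ≡ 3 mod 8 ⇒ (2 / 11)^2 = +1]
  = 1    [(1 / 11) = 1]
Second factor (2550 / 4891):
(2550 / 4891)
  = -(1275 / 4891)    [4891 ≡ 3 mod 8 ⇒ (2 / 4891) = -1]
  = (4891 / 1275)    [QR: both ≡ 3 mod 4, sign flips]
  = (1066 / 1275)    [4891 ≡ 1066 mod 1275]
  = -(533 / 1275)    [1275 ≡ 3 mod 8 ⇒ (2 / 1275) = -1]
  = -(1275 / 533)    [QR: 533 ≡ 1 mod 4, sign kept]
  = -(209 / 533)    [1275 ≡ 209 mod 533]
  = -(533 / 209)    [QR: 209 ≡ 1 mod 4, sign kept]
  = -(115 / 209)    [533 ≡ 115 mod 209]
  = -(209 / 115)    [QR: 209 ≡ 1 mod 4, sign kept]
  = -(94 / 115)    [209 ≡ 94 mod 115]
  = (47 / 115)    [115 ≡ 3 mod 8 ⇒ (2 / 115) = -1]
  = -(115 / 47)    [QR: both ≡ 3 mod 4, sign flips]
  = -(21 / 47)    [115 ≡ 21 mod 47]
  = -(47 / 21)    [QR: 21 ≡ 1 mod 4, sign kept]
  = -(5 / 21)    [47 ≡ 5 mod 21]
  = -(21 / 5)    [QR: 5 ≡ 1 mod 4, sign kept]
  = -(1 / 5)    [21 ≡ 1 mod 5]
  = -1    [(1 / 5) = 1]
Product: (1)·(-1) = -1.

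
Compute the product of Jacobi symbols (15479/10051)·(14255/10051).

0

By multiplicativity, (15479·14255/10051) = (15479/10051)·(14255/10051).
First factor (15479/10051):
(15479/10051)
  = (5428/10051)    [15479 ≡ 5428 mod 10051]
  = (1357/10051)    [10051 ≡ 3 mod 8 ⇒ (2/10051)^2 = +1]
  = (10051/1357)    [QR: 1357 ≡ 1 mod 4, sign kept]
  = (552/1357)    [10051 ≡ 552 mod 1357]
  = -(69/1357)    [1357 ≡ 5 mod 8 ⇒ (2/1357)^3 = -1]
  = -(1357/69)    [QR: 69 ≡ 1 mod 4, sign kept]
  = -(46/69)    [1357 ≡ 46 mod 69]
  = (23/69)    [69 ≡ 5 mod 8 ⇒ (2/69) = -1]
  = (69/23)    [QR: 69 ≡ 1 mod 4, sign kept]
  = (0/23)    [69 ≡ 0 mod 23]
  = 0    [numerator 0, gcd > 1]
Second factor (14255/10051):
(14255/10051)
  = (4204/10051)    [14255 ≡ 4204 mod 10051]
  = (1051/10051)    [10051 ≡ 3 mod 8 ⇒ (2/10051)^2 = +1]
  = -(10051/1051)    [QR: both ≡ 3 mod 4, sign flips]
  = -(592/1051)    [10051 ≡ 592 mod 1051]
  = -(37/1051)    [1051 ≡ 3 mod 8 ⇒ (2/1051)^4 = +1]
  = -(1051/37)    [QR: 37 ≡ 1 mod 4, sign kept]
  = -(15/37)    [1051 ≡ 15 mod 37]
  = -(37/15)    [QR: 37 ≡ 1 mod 4, sign kept]
  = -(7/15)    [37 ≡ 7 mod 15]
  = (15/7)    [QR: both ≡ 3 mod 4, sign flips]
  = (1/7)    [15 ≡ 1 mod 7]
  = 1    [(1/7) = 1]
Product: (0)·(1) = 0.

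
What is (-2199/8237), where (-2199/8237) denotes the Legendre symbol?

Pull out -1: (-2199/8237) = (-1/8237)·(2199/8237). Since 8237 ≡ 1 (mod 4), (-1/8237) = +1. Now have (2199/8237).
8237 ≡ 1 (mod 4), so quadratic reciprocity gives (2199/8237) = (8237/2199). Reduce: 8237 ≡ 1640 (mod 2199). Now have (1640/2199).
Factor out 2: 1640 = 2^3·205. Since 2199 ≡ 7 (mod 8), (2/2199) = +1, and (2/2199)^3 = +1. Now have (205/2199).
205 ≡ 1 (mod 4), so quadratic reciprocity gives (205/2199) = (2199/205). Reduce: 2199 ≡ 149 (mod 205). Now have (149/205).
149 ≡ 1 (mod 4), so quadratic reciprocity gives (149/205) = (205/149). Reduce: 205 ≡ 56 (mod 149). Now have (56/149).
Factor out 2: 56 = 2^3·7. Since 149 ≡ 5 (mod 8), (2/149) = -1, and (2/149)^3 = -1. Now have -(7/149).
149 ≡ 1 (mod 4), so quadratic reciprocity gives (7/149) = (149/7). Reduce: 149 ≡ 2 (mod 7). Now have -(2/7).
Factor out 2: 2 = 2. Since 7 ≡ 7 (mod 8), (2/7) = +1. Now have -(1/7).
(1/7) = 1. Collecting the sign factors: -1.

-1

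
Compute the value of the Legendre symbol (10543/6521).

1

(10543/6521)
  = (4022/6521)    [10543 ≡ 4022 mod 6521]
  = (2011/6521)    [6521 ≡ 1 mod 8 ⇒ (2/6521) = +1]
  = (6521/2011)    [QR: 6521 ≡ 1 mod 4, sign kept]
  = (488/2011)    [6521 ≡ 488 mod 2011]
  = -(61/2011)    [2011 ≡ 3 mod 8 ⇒ (2/2011)^3 = -1]
  = -(2011/61)    [QR: 61 ≡ 1 mod 4, sign kept]
  = -(59/61)    [2011 ≡ 59 mod 61]
  = -(61/59)    [QR: 61 ≡ 1 mod 4, sign kept]
  = -(2/59)    [61 ≡ 2 mod 59]
  = (1/59)    [59 ≡ 3 mod 8 ⇒ (2/59) = -1]
  = 1    [(1/59) = 1]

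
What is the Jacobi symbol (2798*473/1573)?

By multiplicativity, (2798·473/1573) = (2798/1573)·(473/1573).
First factor (2798/1573):
Reduce the numerator: 2798 ≡ 1225 (mod 1573), so (2798/1573) = (1225/1573).
1225 ≡ 1 (mod 4), so quadratic reciprocity gives (1225/1573) = (1573/1225). Reduce: 1573 ≡ 348 (mod 1225). Now have (348/1225).
Factor out 2: 348 = 2^2·87. Since 1225 ≡ 1 (mod 8), (2/1225) = +1, and (2/1225)^2 = +1. Now have (87/1225).
1225 ≡ 1 (mod 4), so quadratic reciprocity gives (87/1225) = (1225/87). Reduce: 1225 ≡ 7 (mod 87). Now have (7/87).
Both 7 ≡ 3 and 87 ≡ 3 (mod 4), so reciprocity gives (7/87) = -(87/7). Reduce: 87 ≡ 3 (mod 7). Now have -(3/7).
Both 3 ≡ 3 and 7 ≡ 3 (mod 4), so reciprocity gives (3/7) = -(7/3). Reduce: 7 ≡ 1 (mod 3). Now have (1/3).
(1/3) = 1. Collecting the sign factors: 1.
Second factor (473/1573):
473 ≡ 1 (mod 4), so quadratic reciprocity gives (473/1573) = (1573/473). Reduce: 1573 ≡ 154 (mod 473). Now have (154/473).
Factor out 2: 154 = 2·77. Since 473 ≡ 1 (mod 8), (2/473) = +1. Now have (77/473).
77 ≡ 1 (mod 4), so quadratic reciprocity gives (77/473) = (473/77). Reduce: 473 ≡ 11 (mod 77). Now have (11/77).
77 ≡ 1 (mod 4), so quadratic reciprocity gives (11/77) = (77/11). Reduce: 77 ≡ 0 (mod 11). Now have (0/11).
The numerator is now 0 with denominator 11 > 1: the symbol is 0.
Product: (1)·(0) = 0.

0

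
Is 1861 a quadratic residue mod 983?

yes

Reduce the numerator: 1861 ≡ 878 (mod 983), so (1861/983) = (878/983).
Factor out 2: 878 = 2·439. Since 983 ≡ 7 (mod 8), (2/983) = +1. Now have (439/983).
Both 439 ≡ 3 and 983 ≡ 3 (mod 4), so reciprocity gives (439/983) = -(983/439). Reduce: 983 ≡ 105 (mod 439). Now have -(105/439).
105 ≡ 1 (mod 4), so quadratic reciprocity gives (105/439) = (439/105). Reduce: 439 ≡ 19 (mod 105). Now have -(19/105).
105 ≡ 1 (mod 4), so quadratic reciprocity gives (19/105) = (105/19). Reduce: 105 ≡ 10 (mod 19). Now have -(10/19).
Factor out 2: 10 = 2·5. Since 19 ≡ 3 (mod 8), (2/19) = -1. Now have (5/19).
5 ≡ 1 (mod 4), so quadratic reciprocity gives (5/19) = (19/5). Reduce: 19 ≡ 4 (mod 5). Now have (4/5).
Factor out 2: 4 = 2^2. Since 5 ≡ 5 (mod 8), (2/5) = -1, and (2/5)^2 = +1. Now have (1/5).
(1/5) = 1. Collecting the sign factors: 1.
(1861/983) = 1, and 983 is prime, so 1861 is a quadratic residue mod 983.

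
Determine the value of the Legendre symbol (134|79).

1

Reduce the numerator: 134 ≡ 55 (mod 79), so (134|79) = (55|79).
Both 55 ≡ 3 and 79 ≡ 3 (mod 4), so reciprocity gives (55|79) = -(79|55). Reduce: 79 ≡ 24 (mod 55). Now have -(24|55).
Factor out 2: 24 = 2^3·3. Since 55 ≡ 7 (mod 8), (2|55) = +1, and (2|55)^3 = +1. Now have -(3|55).
Both 3 ≡ 3 and 55 ≡ 3 (mod 4), so reciprocity gives (3|55) = -(55|3). Reduce: 55 ≡ 1 (mod 3). Now have (1|3).
(1|3) = 1. Collecting the sign factors: 1.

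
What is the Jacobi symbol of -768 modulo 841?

1

(-768 / 841)
  = (73 / 841)    [-768 ≡ 73 mod 841]
  = (841 / 73)    [QR: 73 ≡ 1 mod 4, sign kept]
  = (38 / 73)    [841 ≡ 38 mod 73]
  = (19 / 73)    [73 ≡ 1 mod 8 ⇒ (2 / 73) = +1]
  = (73 / 19)    [QR: 73 ≡ 1 mod 4, sign kept]
  = (16 / 19)    [73 ≡ 16 mod 19]
  = (1 / 19)    [19 ≡ 3 mod 8 ⇒ (2 / 19)^4 = +1]
  = 1    [(1 / 19) = 1]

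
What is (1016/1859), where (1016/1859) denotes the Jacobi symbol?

(1016/1859)
  = -(127/1859)    [1859 ≡ 3 mod 8 ⇒ (2/1859)^3 = -1]
  = (1859/127)    [QR: both ≡ 3 mod 4, sign flips]
  = (81/127)    [1859 ≡ 81 mod 127]
  = (127/81)    [QR: 81 ≡ 1 mod 4, sign kept]
  = (46/81)    [127 ≡ 46 mod 81]
  = (23/81)    [81 ≡ 1 mod 8 ⇒ (2/81) = +1]
  = (81/23)    [QR: 81 ≡ 1 mod 4, sign kept]
  = (12/23)    [81 ≡ 12 mod 23]
  = (3/23)    [23 ≡ 7 mod 8 ⇒ (2/23)^2 = +1]
  = -(23/3)    [QR: both ≡ 3 mod 4, sign flips]
  = -(2/3)    [23 ≡ 2 mod 3]
  = (1/3)    [3 ≡ 3 mod 8 ⇒ (2/3) = -1]
  = 1    [(1/3) = 1]

1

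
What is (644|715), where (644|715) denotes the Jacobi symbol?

(644|715)
  = (161|715)    [715 ≡ 3 mod 8 ⇒ (2|715)^2 = +1]
  = (715|161)    [QR: 161 ≡ 1 mod 4, sign kept]
  = (71|161)    [715 ≡ 71 mod 161]
  = (161|71)    [QR: 161 ≡ 1 mod 4, sign kept]
  = (19|71)    [161 ≡ 19 mod 71]
  = -(71|19)    [QR: both ≡ 3 mod 4, sign flips]
  = -(14|19)    [71 ≡ 14 mod 19]
  = (7|19)    [19 ≡ 3 mod 8 ⇒ (2|19) = -1]
  = -(19|7)    [QR: both ≡ 3 mod 4, sign flips]
  = -(5|7)    [19 ≡ 5 mod 7]
  = -(7|5)    [QR: 5 ≡ 1 mod 4, sign kept]
  = -(2|5)    [7 ≡ 2 mod 5]
  = (1|5)    [5 ≡ 5 mod 8 ⇒ (2|5) = -1]
  = 1    [(1|5) = 1]

1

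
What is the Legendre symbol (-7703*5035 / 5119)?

By multiplicativity, (-7703·5035 / 5119) = (-7703 / 5119)·(5035 / 5119).
First factor (-7703 / 5119):
(-7703 / 5119)
  = (2535 / 5119)    [-7703 ≡ 2535 mod 5119]
  = -(5119 / 2535)    [QR: both ≡ 3 mod 4, sign flips]
  = -(49 / 2535)    [5119 ≡ 49 mod 2535]
  = -(2535 / 49)    [QR: 49 ≡ 1 mod 4, sign kept]
  = -(36 / 49)    [2535 ≡ 36 mod 49]
  = -(9 / 49)    [49 ≡ 1 mod 8 ⇒ (2 / 49)^2 = +1]
  = -(49 / 9)    [QR: 9 ≡ 1 mod 4, sign kept]
  = -(4 / 9)    [49 ≡ 4 mod 9]
  = -(1 / 9)    [9 ≡ 1 mod 8 ⇒ (2 / 9)^2 = +1]
  = -1    [(1 / 9) = 1]
Second factor (5035 / 5119):
(5035 / 5119)
  = -(5119 / 5035)    [QR: both ≡ 3 mod 4, sign flips]
  = -(84 / 5035)    [5119 ≡ 84 mod 5035]
  = -(21 / 5035)    [5035 ≡ 3 mod 8 ⇒ (2 / 5035)^2 = +1]
  = -(5035 / 21)    [QR: 21 ≡ 1 mod 4, sign kept]
  = -(16 / 21)    [5035 ≡ 16 mod 21]
  = -(1 / 21)    [21 ≡ 5 mod 8 ⇒ (2 / 21)^4 = +1]
  = -1    [(1 / 21) = 1]
Product: (-1)·(-1) = 1.

1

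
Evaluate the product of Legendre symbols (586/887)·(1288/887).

By multiplicativity, (586·1288/887) = (586/887)·(1288/887).
First factor (586/887):
Factor out 2: 586 = 2·293. Since 887 ≡ 7 (mod 8), (2/887) = +1. Now have (293/887).
293 ≡ 1 (mod 4), so quadratic reciprocity gives (293/887) = (887/293). Reduce: 887 ≡ 8 (mod 293). Now have (8/293).
Factor out 2: 8 = 2^3. Since 293 ≡ 5 (mod 8), (2/293) = -1, and (2/293)^3 = -1. Now have -(1/293).
(1/293) = 1. Collecting the sign factors: -1.
Second factor (1288/887):
Reduce the numerator: 1288 ≡ 401 (mod 887), so (1288/887) = (401/887).
401 ≡ 1 (mod 4), so quadratic reciprocity gives (401/887) = (887/401). Reduce: 887 ≡ 85 (mod 401). Now have (85/401).
85 ≡ 1 (mod 4), so quadratic reciprocity gives (85/401) = (401/85). Reduce: 401 ≡ 61 (mod 85). Now have (61/85).
61 ≡ 1 (mod 4), so quadratic reciprocity gives (61/85) = (85/61). Reduce: 85 ≡ 24 (mod 61). Now have (24/61).
Factor out 2: 24 = 2^3·3. Since 61 ≡ 5 (mod 8), (2/61) = -1, and (2/61)^3 = -1. Now have -(3/61).
61 ≡ 1 (mod 4), so quadratic reciprocity gives (3/61) = (61/3). Reduce: 61 ≡ 1 (mod 3). Now have -(1/3).
(1/3) = 1. Collecting the sign factors: -1.
Product: (-1)·(-1) = 1.

1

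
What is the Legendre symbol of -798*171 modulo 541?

By multiplicativity, (-798·171/541) = (-798/541)·(171/541).
First factor (-798/541):
(-798/541)
  = (284/541)    [-798 ≡ 284 mod 541]
  = (71/541)    [541 ≡ 5 mod 8 ⇒ (2/541)^2 = +1]
  = (541/71)    [QR: 541 ≡ 1 mod 4, sign kept]
  = (44/71)    [541 ≡ 44 mod 71]
  = (11/71)    [71 ≡ 7 mod 8 ⇒ (2/71)^2 = +1]
  = -(71/11)    [QR: both ≡ 3 mod 4, sign flips]
  = -(5/11)    [71 ≡ 5 mod 11]
  = -(11/5)    [QR: 5 ≡ 1 mod 4, sign kept]
  = -(1/5)    [11 ≡ 1 mod 5]
  = -1    [(1/5) = 1]
Second factor (171/541):
(171/541)
  = (541/171)    [QR: 541 ≡ 1 mod 4, sign kept]
  = (28/171)    [541 ≡ 28 mod 171]
  = (7/171)    [171 ≡ 3 mod 8 ⇒ (2/171)^2 = +1]
  = -(171/7)    [QR: both ≡ 3 mod 4, sign flips]
  = -(3/7)    [171 ≡ 3 mod 7]
  = (7/3)    [QR: both ≡ 3 mod 4, sign flips]
  = (1/3)    [7 ≡ 1 mod 3]
  = 1    [(1/3) = 1]
Product: (-1)·(1) = -1.

-1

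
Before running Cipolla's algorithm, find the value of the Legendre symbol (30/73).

-1

(30/73)
  = (15/73)    [73 ≡ 1 mod 8 ⇒ (2/73) = +1]
  = (73/15)    [QR: 73 ≡ 1 mod 4, sign kept]
  = (13/15)    [73 ≡ 13 mod 15]
  = (15/13)    [QR: 13 ≡ 1 mod 4, sign kept]
  = (2/13)    [15 ≡ 2 mod 13]
  = -(1/13)    [13 ≡ 5 mod 8 ⇒ (2/13) = -1]
  = -1    [(1/13) = 1]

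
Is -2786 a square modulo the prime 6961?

yes

(-2786/6961)
  = (2786/6961)    [6961 ≡ 1 mod 4 ⇒ (-1/6961) = +1]
  = (1393/6961)    [6961 ≡ 1 mod 8 ⇒ (2/6961) = +1]
  = (6961/1393)    [QR: 1393 ≡ 1 mod 4, sign kept]
  = (1389/1393)    [6961 ≡ 1389 mod 1393]
  = (1393/1389)    [QR: 1389 ≡ 1 mod 4, sign kept]
  = (4/1389)    [1393 ≡ 4 mod 1389]
  = (1/1389)    [1389 ≡ 5 mod 8 ⇒ (2/1389)^2 = +1]
  = 1    [(1/1389) = 1]
(-2786/6961) = 1, and 6961 is prime, so -2786 is a quadratic residue mod 6961.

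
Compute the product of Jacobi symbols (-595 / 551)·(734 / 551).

-1

By multiplicativity, (-595·734 / 551) = (-595 / 551)·(734 / 551).
First factor (-595 / 551):
Pull out -1: (-595 / 551) = (-1 / 551)·(595 / 551). Since 551 ≡ 3 (mod 4), (-1 / 551) = -1. Now have -(595 / 551).
Reduce the numerator: 595 ≡ 44 (mod 551), so (595 / 551) = (44 / 551).
Factor out 2: 44 = 2^2·11. Since 551 ≡ 7 (mod 8), (2 / 551) = +1, and (2 / 551)^2 = +1. Now have -(11 / 551).
Both 11 ≡ 3 and 551 ≡ 3 (mod 4), so reciprocity gives (11 / 551) = -(551 / 11). Reduce: 551 ≡ 1 (mod 11). Now have (1 / 11).
(1 / 11) = 1. Collecting the sign factors: 1.
Second factor (734 / 551):
Reduce the numerator: 734 ≡ 183 (mod 551), so (734 / 551) = (183 / 551).
Both 183 ≡ 3 and 551 ≡ 3 (mod 4), so reciprocity gives (183 / 551) = -(551 / 183). Reduce: 551 ≡ 2 (mod 183). Now have -(2 / 183).
Factor out 2: 2 = 2. Since 183 ≡ 7 (mod 8), (2 / 183) = +1. Now have -(1 / 183).
(1 / 183) = 1. Collecting the sign factors: -1.
Product: (1)·(-1) = -1.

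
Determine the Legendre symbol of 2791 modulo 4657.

-1

(2791 / 4657)
  = (4657 / 2791)    [QR: 4657 ≡ 1 mod 4, sign kept]
  = (1866 / 2791)    [4657 ≡ 1866 mod 2791]
  = (933 / 2791)    [2791 ≡ 7 mod 8 ⇒ (2 / 2791) = +1]
  = (2791 / 933)    [QR: 933 ≡ 1 mod 4, sign kept]
  = (925 / 933)    [2791 ≡ 925 mod 933]
  = (933 / 925)    [QR: 925 ≡ 1 mod 4, sign kept]
  = (8 / 925)    [933 ≡ 8 mod 925]
  = -(1 / 925)    [925 ≡ 5 mod 8 ⇒ (2 / 925)^3 = -1]
  = -1    [(1 / 925) = 1]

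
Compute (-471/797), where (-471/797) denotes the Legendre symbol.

-1

Reduce the numerator: -471 ≡ 326 (mod 797), so (-471/797) = (326/797).
Factor out 2: 326 = 2·163. Since 797 ≡ 5 (mod 8), (2/797) = -1. Now have -(163/797).
797 ≡ 1 (mod 4), so quadratic reciprocity gives (163/797) = (797/163). Reduce: 797 ≡ 145 (mod 163). Now have -(145/163).
145 ≡ 1 (mod 4), so quadratic reciprocity gives (145/163) = (163/145). Reduce: 163 ≡ 18 (mod 145). Now have -(18/145).
Factor out 2: 18 = 2·9. Since 145 ≡ 1 (mod 8), (2/145) = +1. Now have -(9/145).
9 ≡ 1 (mod 4), so quadratic reciprocity gives (9/145) = (145/9). Reduce: 145 ≡ 1 (mod 9). Now have -(1/9).
(1/9) = 1. Collecting the sign factors: -1.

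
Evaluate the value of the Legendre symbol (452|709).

1

Factor out 2: 452 = 2^2·113. Since 709 ≡ 5 (mod 8), (2|709) = -1, and (2|709)^2 = +1. Now have (113|709).
113 ≡ 1 (mod 4), so quadratic reciprocity gives (113|709) = (709|113). Reduce: 709 ≡ 31 (mod 113). Now have (31|113).
113 ≡ 1 (mod 4), so quadratic reciprocity gives (31|113) = (113|31). Reduce: 113 ≡ 20 (mod 31). Now have (20|31).
Factor out 2: 20 = 2^2·5. Since 31 ≡ 7 (mod 8), (2|31) = +1, and (2|31)^2 = +1. Now have (5|31).
5 ≡ 1 (mod 4), so quadratic reciprocity gives (5|31) = (31|5). Reduce: 31 ≡ 1 (mod 5). Now have (1|5).
(1|5) = 1. Collecting the sign factors: 1.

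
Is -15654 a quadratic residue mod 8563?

(-15654/8563)
  = (1472/8563)    [-15654 ≡ 1472 mod 8563]
  = (23/8563)    [8563 ≡ 3 mod 8 ⇒ (2/8563)^6 = +1]
  = -(8563/23)    [QR: both ≡ 3 mod 4, sign flips]
  = -(7/23)    [8563 ≡ 7 mod 23]
  = (23/7)    [QR: both ≡ 3 mod 4, sign flips]
  = (2/7)    [23 ≡ 2 mod 7]
  = (1/7)    [7 ≡ 7 mod 8 ⇒ (2/7) = +1]
  = 1    [(1/7) = 1]
(-15654/8563) = 1, and 8563 is prime, so -15654 is a quadratic residue mod 8563.

yes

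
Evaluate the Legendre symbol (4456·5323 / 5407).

-1

By multiplicativity, (4456·5323 / 5407) = (4456 / 5407)·(5323 / 5407).
First factor (4456 / 5407):
Factor out 2: 4456 = 2^3·557. Since 5407 ≡ 7 (mod 8), (2 / 5407) = +1, and (2 / 5407)^3 = +1. Now have (557 / 5407).
557 ≡ 1 (mod 4), so quadratic reciprocity gives (557 / 5407) = (5407 / 557). Reduce: 5407 ≡ 394 (mod 557). Now have (394 / 557).
Factor out 2: 394 = 2·197. Since 557 ≡ 5 (mod 8), (2 / 557) = -1. Now have -(197 / 557).
197 ≡ 1 (mod 4), so quadratic reciprocity gives (197 / 557) = (557 / 197). Reduce: 557 ≡ 163 (mod 197). Now have -(163 / 197).
197 ≡ 1 (mod 4), so quadratic reciprocity gives (163 / 197) = (197 / 163). Reduce: 197 ≡ 34 (mod 163). Now have -(34 / 163).
Factor out 2: 34 = 2·17. Since 163 ≡ 3 (mod 8), (2 / 163) = -1. Now have (17 / 163).
17 ≡ 1 (mod 4), so quadratic reciprocity gives (17 / 163) = (163 / 17). Reduce: 163 ≡ 10 (mod 17). Now have (10 / 17).
Factor out 2: 10 = 2·5. Since 17 ≡ 1 (mod 8), (2 / 17) = +1. Now have (5 / 17).
5 ≡ 1 (mod 4), so quadratic reciprocity gives (5 / 17) = (17 / 5). Reduce: 17 ≡ 2 (mod 5). Now have (2 / 5).
Factor out 2: 2 = 2. Since 5 ≡ 5 (mod 8), (2 / 5) = -1. Now have -(1 / 5).
(1 / 5) = 1. Collecting the sign factors: -1.
Second factor (5323 / 5407):
Both 5323 ≡ 3 and 5407 ≡ 3 (mod 4), so reciprocity gives (5323 / 5407) = -(5407 / 5323). Reduce: 5407 ≡ 84 (mod 5323). Now have -(84 / 5323).
Factor out 2: 84 = 2^2·21. Since 5323 ≡ 3 (mod 8), (2 / 5323) = -1, and (2 / 5323)^2 = +1. Now have -(21 / 5323).
21 ≡ 1 (mod 4), so quadratic reciprocity gives (21 / 5323) = (5323 / 21). Reduce: 5323 ≡ 10 (mod 21). Now have -(10 / 21).
Factor out 2: 10 = 2·5. Since 21 ≡ 5 (mod 8), (2 / 21) = -1. Now have (5 / 21).
5 ≡ 1 (mod 4), so quadratic reciprocity gives (5 / 21) = (21 / 5). Reduce: 21 ≡ 1 (mod 5). Now have (1 / 5).
(1 / 5) = 1. Collecting the sign factors: 1.
Product: (-1)·(1) = -1.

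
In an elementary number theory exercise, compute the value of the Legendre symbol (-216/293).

Reduce the numerator: -216 ≡ 77 (mod 293), so (-216/293) = (77/293).
77 ≡ 1 (mod 4), so quadratic reciprocity gives (77/293) = (293/77). Reduce: 293 ≡ 62 (mod 77). Now have (62/77).
Factor out 2: 62 = 2·31. Since 77 ≡ 5 (mod 8), (2/77) = -1. Now have -(31/77).
77 ≡ 1 (mod 4), so quadratic reciprocity gives (31/77) = (77/31). Reduce: 77 ≡ 15 (mod 31). Now have -(15/31).
Both 15 ≡ 3 and 31 ≡ 3 (mod 4), so reciprocity gives (15/31) = -(31/15). Reduce: 31 ≡ 1 (mod 15). Now have (1/15).
(1/15) = 1. Collecting the sign factors: 1.

1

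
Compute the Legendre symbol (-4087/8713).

1

Reduce the numerator: -4087 ≡ 4626 (mod 8713), so (-4087/8713) = (4626/8713).
Factor out 2: 4626 = 2·2313. Since 8713 ≡ 1 (mod 8), (2/8713) = +1. Now have (2313/8713).
2313 ≡ 1 (mod 4), so quadratic reciprocity gives (2313/8713) = (8713/2313). Reduce: 8713 ≡ 1774 (mod 2313). Now have (1774/2313).
Factor out 2: 1774 = 2·887. Since 2313 ≡ 1 (mod 8), (2/2313) = +1. Now have (887/2313).
2313 ≡ 1 (mod 4), so quadratic reciprocity gives (887/2313) = (2313/887). Reduce: 2313 ≡ 539 (mod 887). Now have (539/887).
Both 539 ≡ 3 and 887 ≡ 3 (mod 4), so reciprocity gives (539/887) = -(887/539). Reduce: 887 ≡ 348 (mod 539). Now have -(348/539).
Factor out 2: 348 = 2^2·87. Since 539 ≡ 3 (mod 8), (2/539) = -1, and (2/539)^2 = +1. Now have -(87/539).
Both 87 ≡ 3 and 539 ≡ 3 (mod 4), so reciprocity gives (87/539) = -(539/87). Reduce: 539 ≡ 17 (mod 87). Now have (17/87).
17 ≡ 1 (mod 4), so quadratic reciprocity gives (17/87) = (87/17). Reduce: 87 ≡ 2 (mod 17). Now have (2/17).
Factor out 2: 2 = 2. Since 17 ≡ 1 (mod 8), (2/17) = +1. Now have (1/17).
(1/17) = 1. Collecting the sign factors: 1.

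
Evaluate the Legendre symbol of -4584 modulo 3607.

-1

Reduce the numerator: -4584 ≡ 2630 (mod 3607), so (-4584/3607) = (2630/3607).
Factor out 2: 2630 = 2·1315. Since 3607 ≡ 7 (mod 8), (2/3607) = +1. Now have (1315/3607).
Both 1315 ≡ 3 and 3607 ≡ 3 (mod 4), so reciprocity gives (1315/3607) = -(3607/1315). Reduce: 3607 ≡ 977 (mod 1315). Now have -(977/1315).
977 ≡ 1 (mod 4), so quadratic reciprocity gives (977/1315) = (1315/977). Reduce: 1315 ≡ 338 (mod 977). Now have -(338/977).
Factor out 2: 338 = 2·169. Since 977 ≡ 1 (mod 8), (2/977) = +1. Now have -(169/977).
169 ≡ 1 (mod 4), so quadratic reciprocity gives (169/977) = (977/169). Reduce: 977 ≡ 132 (mod 169). Now have -(132/169).
Factor out 2: 132 = 2^2·33. Since 169 ≡ 1 (mod 8), (2/169) = +1, and (2/169)^2 = +1. Now have -(33/169).
33 ≡ 1 (mod 4), so quadratic reciprocity gives (33/169) = (169/33). Reduce: 169 ≡ 4 (mod 33). Now have -(4/33).
Factor out 2: 4 = 2^2. Since 33 ≡ 1 (mod 8), (2/33) = +1, and (2/33)^2 = +1. Now have -(1/33).
(1/33) = 1. Collecting the sign factors: -1.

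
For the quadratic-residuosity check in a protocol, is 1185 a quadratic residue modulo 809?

(1185/809)
  = (376/809)    [1185 ≡ 376 mod 809]
  = (47/809)    [809 ≡ 1 mod 8 ⇒ (2/809)^3 = +1]
  = (809/47)    [QR: 809 ≡ 1 mod 4, sign kept]
  = (10/47)    [809 ≡ 10 mod 47]
  = (5/47)    [47 ≡ 7 mod 8 ⇒ (2/47) = +1]
  = (47/5)    [QR: 5 ≡ 1 mod 4, sign kept]
  = (2/5)    [47 ≡ 2 mod 5]
  = -(1/5)    [5 ≡ 5 mod 8 ⇒ (2/5) = -1]
  = -1    [(1/5) = 1]
The Legendre symbol is -1, so x^2 ≡ 1185 (mod 809) has no solution.

no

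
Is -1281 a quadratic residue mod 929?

Pull out -1: (-1281/929) = (-1/929)·(1281/929). Since 929 ≡ 1 (mod 4), (-1/929) = +1. Now have (1281/929).
Reduce the numerator: 1281 ≡ 352 (mod 929), so (1281/929) = (352/929).
Factor out 2: 352 = 2^5·11. Since 929 ≡ 1 (mod 8), (2/929) = +1, and (2/929)^5 = +1. Now have (11/929).
929 ≡ 1 (mod 4), so quadratic reciprocity gives (11/929) = (929/11). Reduce: 929 ≡ 5 (mod 11). Now have (5/11).
5 ≡ 1 (mod 4), so quadratic reciprocity gives (5/11) = (11/5). Reduce: 11 ≡ 1 (mod 5). Now have (1/5).
(1/5) = 1. Collecting the sign factors: 1.
(-1281/929) = 1, and 929 is prime, so -1281 is a quadratic residue mod 929.

yes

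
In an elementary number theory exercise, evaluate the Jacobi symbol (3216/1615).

-1

Reduce the numerator: 3216 ≡ 1601 (mod 1615), so (3216/1615) = (1601/1615).
1601 ≡ 1 (mod 4), so quadratic reciprocity gives (1601/1615) = (1615/1601). Reduce: 1615 ≡ 14 (mod 1601). Now have (14/1601).
Factor out 2: 14 = 2·7. Since 1601 ≡ 1 (mod 8), (2/1601) = +1. Now have (7/1601).
1601 ≡ 1 (mod 4), so quadratic reciprocity gives (7/1601) = (1601/7). Reduce: 1601 ≡ 5 (mod 7). Now have (5/7).
5 ≡ 1 (mod 4), so quadratic reciprocity gives (5/7) = (7/5). Reduce: 7 ≡ 2 (mod 5). Now have (2/5).
Factor out 2: 2 = 2. Since 5 ≡ 5 (mod 8), (2/5) = -1. Now have -(1/5).
(1/5) = 1. Collecting the sign factors: -1.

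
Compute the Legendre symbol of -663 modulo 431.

Pull out -1: (-663/431) = (-1/431)·(663/431). Since 431 ≡ 3 (mod 4), (-1/431) = -1. Now have -(663/431).
Reduce the numerator: 663 ≡ 232 (mod 431), so (663/431) = (232/431).
Factor out 2: 232 = 2^3·29. Since 431 ≡ 7 (mod 8), (2/431) = +1, and (2/431)^3 = +1. Now have -(29/431).
29 ≡ 1 (mod 4), so quadratic reciprocity gives (29/431) = (431/29). Reduce: 431 ≡ 25 (mod 29). Now have -(25/29).
25 ≡ 1 (mod 4), so quadratic reciprocity gives (25/29) = (29/25). Reduce: 29 ≡ 4 (mod 25). Now have -(4/25).
Factor out 2: 4 = 2^2. Since 25 ≡ 1 (mod 8), (2/25) = +1, and (2/25)^2 = +1. Now have -(1/25).
(1/25) = 1. Collecting the sign factors: -1.

-1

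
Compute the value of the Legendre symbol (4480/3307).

Reduce the numerator: 4480 ≡ 1173 (mod 3307), so (4480/3307) = (1173/3307).
1173 ≡ 1 (mod 4), so quadratic reciprocity gives (1173/3307) = (3307/1173). Reduce: 3307 ≡ 961 (mod 1173). Now have (961/1173).
961 ≡ 1 (mod 4), so quadratic reciprocity gives (961/1173) = (1173/961). Reduce: 1173 ≡ 212 (mod 961). Now have (212/961).
Factor out 2: 212 = 2^2·53. Since 961 ≡ 1 (mod 8), (2/961) = +1, and (2/961)^2 = +1. Now have (53/961).
53 ≡ 1 (mod 4), so quadratic reciprocity gives (53/961) = (961/53). Reduce: 961 ≡ 7 (mod 53). Now have (7/53).
53 ≡ 1 (mod 4), so quadratic reciprocity gives (7/53) = (53/7). Reduce: 53 ≡ 4 (mod 7). Now have (4/7).
Factor out 2: 4 = 2^2. Since 7 ≡ 7 (mod 8), (2/7) = +1, and (2/7)^2 = +1. Now have (1/7).
(1/7) = 1. Collecting the sign factors: 1.

1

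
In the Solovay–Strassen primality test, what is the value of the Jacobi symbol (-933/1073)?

(-933/1073)
  = (140/1073)    [-933 ≡ 140 mod 1073]
  = (35/1073)    [1073 ≡ 1 mod 8 ⇒ (2/1073)^2 = +1]
  = (1073/35)    [QR: 1073 ≡ 1 mod 4, sign kept]
  = (23/35)    [1073 ≡ 23 mod 35]
  = -(35/23)    [QR: both ≡ 3 mod 4, sign flips]
  = -(12/23)    [35 ≡ 12 mod 23]
  = -(3/23)    [23 ≡ 7 mod 8 ⇒ (2/23)^2 = +1]
  = (23/3)    [QR: both ≡ 3 mod 4, sign flips]
  = (2/3)    [23 ≡ 2 mod 3]
  = -(1/3)    [3 ≡ 3 mod 8 ⇒ (2/3) = -1]
  = -1    [(1/3) = 1]

-1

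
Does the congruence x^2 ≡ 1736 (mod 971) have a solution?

(1736|971)
  = (765|971)    [1736 ≡ 765 mod 971]
  = (971|765)    [QR: 765 ≡ 1 mod 4, sign kept]
  = (206|765)    [971 ≡ 206 mod 765]
  = -(103|765)    [765 ≡ 5 mod 8 ⇒ (2|765) = -1]
  = -(765|103)    [QR: 765 ≡ 1 mod 4, sign kept]
  = -(44|103)    [765 ≡ 44 mod 103]
  = -(11|103)    [103 ≡ 7 mod 8 ⇒ (2|103)^2 = +1]
  = (103|11)    [QR: both ≡ 3 mod 4, sign flips]
  = (4|11)    [103 ≡ 4 mod 11]
  = (1|11)    [11 ≡ 3 mod 8 ⇒ (2|11)^2 = +1]
  = 1    [(1|11) = 1]
The Legendre symbol is 1, so x^2 ≡ 1736 (mod 971) has solution.

yes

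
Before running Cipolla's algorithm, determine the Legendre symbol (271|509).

1

509 ≡ 1 (mod 4), so quadratic reciprocity gives (271|509) = (509|271). Reduce: 509 ≡ 238 (mod 271). Now have (238|271).
Factor out 2: 238 = 2·119. Since 271 ≡ 7 (mod 8), (2|271) = +1. Now have (119|271).
Both 119 ≡ 3 and 271 ≡ 3 (mod 4), so reciprocity gives (119|271) = -(271|119). Reduce: 271 ≡ 33 (mod 119). Now have -(33|119).
33 ≡ 1 (mod 4), so quadratic reciprocity gives (33|119) = (119|33). Reduce: 119 ≡ 20 (mod 33). Now have -(20|33).
Factor out 2: 20 = 2^2·5. Since 33 ≡ 1 (mod 8), (2|33) = +1, and (2|33)^2 = +1. Now have -(5|33).
5 ≡ 1 (mod 4), so quadratic reciprocity gives (5|33) = (33|5). Reduce: 33 ≡ 3 (mod 5). Now have -(3|5).
5 ≡ 1 (mod 4), so quadratic reciprocity gives (3|5) = (5|3). Reduce: 5 ≡ 2 (mod 3). Now have -(2|3).
Factor out 2: 2 = 2. Since 3 ≡ 3 (mod 8), (2|3) = -1. Now have (1|3).
(1|3) = 1. Collecting the sign factors: 1.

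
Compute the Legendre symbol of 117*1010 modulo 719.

-1

By multiplicativity, (117·1010|719) = (117|719)·(1010|719).
First factor (117|719):
117 ≡ 1 (mod 4), so quadratic reciprocity gives (117|719) = (719|117). Reduce: 719 ≡ 17 (mod 117). Now have (17|117).
17 ≡ 1 (mod 4), so quadratic reciprocity gives (17|117) = (117|17). Reduce: 117 ≡ 15 (mod 17). Now have (15|17).
17 ≡ 1 (mod 4), so quadratic reciprocity gives (15|17) = (17|15). Reduce: 17 ≡ 2 (mod 15). Now have (2|15).
Factor out 2: 2 = 2. Since 15 ≡ 7 (mod 8), (2|15) = +1. Now have (1|15).
(1|15) = 1. Collecting the sign factors: 1.
Second factor (1010|719):
Reduce the numerator: 1010 ≡ 291 (mod 719), so (1010|719) = (291|719).
Both 291 ≡ 3 and 719 ≡ 3 (mod 4), so reciprocity gives (291|719) = -(719|291). Reduce: 719 ≡ 137 (mod 291). Now have -(137|291).
137 ≡ 1 (mod 4), so quadratic reciprocity gives (137|291) = (291|137). Reduce: 291 ≡ 17 (mod 137). Now have -(17|137).
17 ≡ 1 (mod 4), so quadratic reciprocity gives (17|137) = (137|17). Reduce: 137 ≡ 1 (mod 17). Now have -(1|17).
(1|17) = 1. Collecting the sign factors: -1.
Product: (1)·(-1) = -1.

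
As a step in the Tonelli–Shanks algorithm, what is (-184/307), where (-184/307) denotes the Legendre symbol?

Reduce the numerator: -184 ≡ 123 (mod 307), so (-184/307) = (123/307).
Both 123 ≡ 3 and 307 ≡ 3 (mod 4), so reciprocity gives (123/307) = -(307/123). Reduce: 307 ≡ 61 (mod 123). Now have -(61/123).
61 ≡ 1 (mod 4), so quadratic reciprocity gives (61/123) = (123/61). Reduce: 123 ≡ 1 (mod 61). Now have -(1/61).
(1/61) = 1. Collecting the sign factors: -1.

-1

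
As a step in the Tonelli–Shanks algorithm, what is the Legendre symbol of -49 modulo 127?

-1

(-49 / 127)
  = (78 / 127)    [-49 ≡ 78 mod 127]
  = (39 / 127)    [127 ≡ 7 mod 8 ⇒ (2 / 127) = +1]
  = -(127 / 39)    [QR: both ≡ 3 mod 4, sign flips]
  = -(10 / 39)    [127 ≡ 10 mod 39]
  = -(5 / 39)    [39 ≡ 7 mod 8 ⇒ (2 / 39) = +1]
  = -(39 / 5)    [QR: 5 ≡ 1 mod 4, sign kept]
  = -(4 / 5)    [39 ≡ 4 mod 5]
  = -(1 / 5)    [5 ≡ 5 mod 8 ⇒ (2 / 5)^2 = +1]
  = -1    [(1 / 5) = 1]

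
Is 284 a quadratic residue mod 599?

Factor out 2: 284 = 2^2·71. Since 599 ≡ 7 (mod 8), (2/599) = +1, and (2/599)^2 = +1. Now have (71/599).
Both 71 ≡ 3 and 599 ≡ 3 (mod 4), so reciprocity gives (71/599) = -(599/71). Reduce: 599 ≡ 31 (mod 71). Now have -(31/71).
Both 31 ≡ 3 and 71 ≡ 3 (mod 4), so reciprocity gives (31/71) = -(71/31). Reduce: 71 ≡ 9 (mod 31). Now have (9/31).
9 ≡ 1 (mod 4), so quadratic reciprocity gives (9/31) = (31/9). Reduce: 31 ≡ 4 (mod 9). Now have (4/9).
Factor out 2: 4 = 2^2. Since 9 ≡ 1 (mod 8), (2/9) = +1, and (2/9)^2 = +1. Now have (1/9).
(1/9) = 1. Collecting the sign factors: 1.
(284/599) = 1, and 599 is prime, so 284 is a quadratic residue mod 599.

yes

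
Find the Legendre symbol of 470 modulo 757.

Factor out 2: 470 = 2·235. Since 757 ≡ 5 (mod 8), (2/757) = -1. Now have -(235/757).
757 ≡ 1 (mod 4), so quadratic reciprocity gives (235/757) = (757/235). Reduce: 757 ≡ 52 (mod 235). Now have -(52/235).
Factor out 2: 52 = 2^2·13. Since 235 ≡ 3 (mod 8), (2/235) = -1, and (2/235)^2 = +1. Now have -(13/235).
13 ≡ 1 (mod 4), so quadratic reciprocity gives (13/235) = (235/13). Reduce: 235 ≡ 1 (mod 13). Now have -(1/13).
(1/13) = 1. Collecting the sign factors: -1.

-1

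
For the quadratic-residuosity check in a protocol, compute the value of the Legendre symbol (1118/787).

Reduce the numerator: 1118 ≡ 331 (mod 787), so (1118/787) = (331/787).
Both 331 ≡ 3 and 787 ≡ 3 (mod 4), so reciprocity gives (331/787) = -(787/331). Reduce: 787 ≡ 125 (mod 331). Now have -(125/331).
125 ≡ 1 (mod 4), so quadratic reciprocity gives (125/331) = (331/125). Reduce: 331 ≡ 81 (mod 125). Now have -(81/125).
81 ≡ 1 (mod 4), so quadratic reciprocity gives (81/125) = (125/81). Reduce: 125 ≡ 44 (mod 81). Now have -(44/81).
Factor out 2: 44 = 2^2·11. Since 81 ≡ 1 (mod 8), (2/81) = +1, and (2/81)^2 = +1. Now have -(11/81).
81 ≡ 1 (mod 4), so quadratic reciprocity gives (11/81) = (81/11). Reduce: 81 ≡ 4 (mod 11). Now have -(4/11).
Factor out 2: 4 = 2^2. Since 11 ≡ 3 (mod 8), (2/11) = -1, and (2/11)^2 = +1. Now have -(1/11).
(1/11) = 1. Collecting the sign factors: -1.

-1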